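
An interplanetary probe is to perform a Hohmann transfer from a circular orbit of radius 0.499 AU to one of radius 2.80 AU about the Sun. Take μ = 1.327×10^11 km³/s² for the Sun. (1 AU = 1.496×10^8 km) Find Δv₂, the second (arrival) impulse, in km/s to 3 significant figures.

Δv₂ = 8.01 km/s

In km: r₁ = 0.499 × 1.496×10^8 = 7.46504×10^7 km; r₂ = 2.80 × 1.496×10^8 = 4.1888×10^8 km.
The Hohmann ellipse has a_t = (r₁ + r₂)/2 = 2.467652×10^8 km.
Circular speed at r = 4.1888×10^8 km: v_c = √(μ/r) = 17.799 km/s.
Transfer-orbit speed at the same r (vis-viva, a = a_t): v_t = √[μ(2/r − 1/a_t)] = 9.7896 km/s.
Δv₂ = |v_t − v_c| = |9.7896 − 17.799| = 8.009 km/s.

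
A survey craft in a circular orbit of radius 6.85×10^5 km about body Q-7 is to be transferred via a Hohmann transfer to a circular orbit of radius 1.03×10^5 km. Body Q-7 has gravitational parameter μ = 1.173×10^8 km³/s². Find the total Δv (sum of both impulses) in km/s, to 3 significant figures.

Transfer-ellipse semi-major axis a_t = (r₁ + r₂)/2 = (6.850×10^5 + 1.030×10^5)/2 = 3.940×10^5 km.
At r₁ the circular-orbit speed is v₁ = √(μ/r₁) = 13.0859 km/s.
On the transfer ellipse at r₁, vis-viva equation gives v_a = √[μ(2/r₁ − 1/a_t)] = 6.69074 km/s.
First burn Δv₁ = |v_a − v₁| = 6.3952 km/s.
Circular speed at r₂: v₂ = √(μ/r₂) = 33.75 km/s.
Transfer-orbit speed at r₂: v_p = √[μ(2/r₂ − 1/a_t)] = 44.50 km/s.
Second burn Δv₂ = |v₂ − v_p| = 10.750 km/s.
Δv = Δv₁ + Δv₂ = 6.3952 + 10.750 = 17.15 km/s.

Δv = 17.1 km/s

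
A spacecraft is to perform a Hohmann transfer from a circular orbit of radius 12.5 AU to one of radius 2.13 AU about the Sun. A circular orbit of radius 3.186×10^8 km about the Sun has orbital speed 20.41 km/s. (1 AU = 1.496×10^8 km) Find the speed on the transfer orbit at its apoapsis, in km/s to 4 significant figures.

v = 4.546 km/s

From the circular-orbit relation v² = μ/r at r = 3.186×10^8 km: μ = v²r = (20.41)² × 3.186×10^8 = 1.32719×10^11 km³/s².
In km: r₁ = 12.5 × 1.496×10^8 = 1.870×10^9 km; r₂ = 2.13 × 1.496×10^8 = 3.18648×10^8 km.
Semi-major axis of the transfer orbit: a_t = (1.870×10^9 + 3.18648×10^8)/2 = 1.094324×10^9 km.
The apoapsis of the transfer ellipse is at r = 1.870×10^9 km.
Applying v² = μ(2/r − 1/a_t): v = 4.546 km/s.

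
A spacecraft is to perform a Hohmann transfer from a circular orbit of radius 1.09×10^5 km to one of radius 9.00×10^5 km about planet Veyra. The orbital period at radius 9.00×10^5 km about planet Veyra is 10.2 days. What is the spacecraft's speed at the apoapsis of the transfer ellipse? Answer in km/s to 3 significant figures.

v = 2.98 km/s

From Kepler's third law T² = 4π²r³/μ at r = 9.00×10^5 km, T = 10.2 days = 10.2 × 86400 s = 8.8128×10^5 s: μ = 4π²r³/T² = 3.70561×10^7 km³/s².
Semi-major axis of the transfer orbit: a_t = (1.090×10^5 + 9.000×10^5)/2 = 5.045×10^5 km.
At apoapsis, r = 9.000×10^5 km.
Applying v² = μ(2/r − 1/a_t): v = 2.983 km/s.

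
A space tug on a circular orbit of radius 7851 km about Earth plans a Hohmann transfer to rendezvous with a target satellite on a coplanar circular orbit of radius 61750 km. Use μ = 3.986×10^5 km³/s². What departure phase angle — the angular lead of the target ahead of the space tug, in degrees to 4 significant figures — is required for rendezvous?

φ = 103.8°

Transfer-ellipse semi-major axis a_t = (r₁ + r₂)/2 = (7851 + 61750)/2 = 34800.5 km.
The half-period of the transfer ellipse is t = π√(a_t³/μ) = 32304.23 s.
Target angular speed ω₂ = √(μ/r₂³) = 4.114463×10^-5 rad/s.
Angle swept by the target during transfer: ω₂·t = 1.329146 rad = 76.154°.
Arrival is 180° from departure on the ellipse, so φ = 180° − 76.154° = 103.8°.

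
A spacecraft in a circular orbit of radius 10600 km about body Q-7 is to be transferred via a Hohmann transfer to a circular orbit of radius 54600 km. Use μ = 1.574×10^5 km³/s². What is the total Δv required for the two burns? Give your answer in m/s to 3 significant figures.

Δv = 1860 m/s

The Hohmann ellipse has a_t = (r₁ + r₂)/2 = 32600 km.
At r₁ the circular-orbit speed is v₁ = √(μ/r₁) = 3.85345 km/s.
Transfer-orbit speed at r₁ (vis-viva equation): v_p = √[μ(2/r₁ − 1/a_t)] = 4.98697 km/s.
First burn Δv₁ = |v_p − v₁| = 1.1335 km/s.
Circular speed at r₂: v₂ = √(μ/r₂) = 1.69788 km/s.
Transfer-orbit speed at r₂: v_a = √[μ(2/r₂ − 1/a_t)] = 0.968167 km/s.
Second burn Δv₂ = |v₂ − v_a| = 0.72971 km/s.
Total Δv = Δv₁ + Δv₂ = 1.863 km/s.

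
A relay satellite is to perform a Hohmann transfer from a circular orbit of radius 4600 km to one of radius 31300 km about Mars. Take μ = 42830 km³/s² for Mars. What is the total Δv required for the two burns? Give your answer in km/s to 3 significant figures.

Δv = 1.56 km/s

The Hohmann ellipse has a_t = (r₁ + r₂)/2 = 17950 km.
Circular speed at r₁: v₁ = √(μ/r₁) = √(42830/4600) = 3.051 km/s.
On the transfer ellipse at r₁, vis-viva equation gives v_p = √[μ(2/r₁ − 1/a_t)] = 4.029 km/s.
First burn Δv₁ = |v_p − v₁| = 0.9780 km/s.
Circular speed at r₂: v₂ = √(μ/r₂) = 1.1698 km/s.
Transfer-orbit speed at r₂: v_a = √[μ(2/r₂ − 1/a_t)] = 0.59217 km/s.
Second burn Δv₂ = |v₂ − v_a| = 0.5776 km/s.
Total Δv = Δv₁ + Δv₂ = 1.556 km/s.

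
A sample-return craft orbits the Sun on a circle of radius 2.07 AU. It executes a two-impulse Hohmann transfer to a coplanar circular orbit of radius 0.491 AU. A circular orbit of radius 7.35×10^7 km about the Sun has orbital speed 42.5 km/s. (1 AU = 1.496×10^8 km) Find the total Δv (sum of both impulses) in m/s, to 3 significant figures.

From the circular-orbit relation v² = μ/r at r = 7.35×10^7 km: μ = v²r = (42.5)² × 7.35×10^7 = 1.32759×10^11 km³/s².
In km: r₁ = 2.07 × 1.496×10^8 = 3.09672×10^8 km; r₂ = 0.491 × 1.496×10^8 = 7.34536×10^7 km.
Semi-major axis of the transfer orbit: a_t = (3.09672×10^8 + 7.34536×10^7)/2 = 1.915628×10^8 km.
Circular speed at r₁: v₁ = √(μ/r₁) = √(1.32759×10^11/3.09672×10^8) = 20.705 km/s.
Transfer-orbit speed at r₁ (vis-viva equation): v_a = √[μ(2/r₁ − 1/a_t)] = 12.821 km/s.
First burn Δv₁ = |v_a − v₁| = 7.884 km/s.
Circular speed at r₂: v₂ = √(μ/r₂) = 42.51 km/s.
Transfer-orbit speed at r₂: v_p = √[μ(2/r₂ − 1/a_t)] = 54.05 km/s.
Second burn Δv₂ = |v₂ − v_p| = 11.54 km/s.
Δv = Δv₁ + Δv₂ = 7.884 + 11.54 = 19.42 km/s.

Δv = 19400 m/s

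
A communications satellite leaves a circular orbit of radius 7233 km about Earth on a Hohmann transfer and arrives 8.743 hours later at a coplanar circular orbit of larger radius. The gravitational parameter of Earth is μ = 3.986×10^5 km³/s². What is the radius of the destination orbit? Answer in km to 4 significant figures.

r₂ = 61170 km

Transfer time t = 8.743 hours = 31474.8 s, and t = π√(a_t³/μ).
So a_t = (μ t²/π²)^(1/3) = (3.986×10^5 × (31474.8)² / π²)^(1/3) = 34202 km.
Since a_t = (r₁ + r₂)/2, r₂ = 2a_t − r₁ = 2×34202 − 7233 = 61171 km.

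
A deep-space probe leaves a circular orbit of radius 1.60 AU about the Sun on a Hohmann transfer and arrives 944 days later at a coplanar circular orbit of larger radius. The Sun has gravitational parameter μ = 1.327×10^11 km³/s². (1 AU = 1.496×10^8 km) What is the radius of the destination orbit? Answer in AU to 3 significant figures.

r₂ = 4.38 AU

In km: r₁ = 1.60 × 1.496×10^8 = 2.3936×10^8 km.
Transfer time t = 944 days = 8.15616×10^7 s, and t = π√(a_t³/μ).
So a_t = (μ t²/π²)^(1/3) = (1.327×10^11 × (8.15616×10^7)² / π²)^(1/3) = 4.4721×10^8 km.
Since a_t = (r₁ + r₂)/2, r₂ = 2a_t − r₁ = 2×4.4721×10^8 − 2.3936×10^8 = 6.5506×10^8 km.
In AU: r₂ = 6.5506×10^8 / 1.496×10^8 = 4.38 AU.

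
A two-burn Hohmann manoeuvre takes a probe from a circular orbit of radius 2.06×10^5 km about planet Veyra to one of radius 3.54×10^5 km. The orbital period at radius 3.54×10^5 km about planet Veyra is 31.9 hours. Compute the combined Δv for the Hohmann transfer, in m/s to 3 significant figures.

From Kepler's third law T² = 4π²r³/μ at r = 3.54×10^5 km, T = 31.9 hours = 31.9 × 3600 s = 1.1484×10^5 s: μ = 4π²r³/T² = 1.32795×10^8 km³/s².
The Hohmann ellipse has a_t = (r₁ + r₂)/2 = 2.800×10^5 km.
Circular speed at r₁: v₁ = √(μ/r₁) = √(1.32795×10^8/2.060×10^5) = 25.3897 km/s.
Transfer-orbit speed at r₁ (v² = μ(2/r − 1/a)): v_p = √[μ(2/r₁ − 1/a_t)] = 28.5483 km/s.
First burn Δv₁ = |v_p − v₁| = 3.159 km/s.
Circular speed at r₂: v₂ = √(μ/r₂) = 19.368 km/s.
Transfer-orbit speed at r₂: v_a = √[μ(2/r₂ − 1/a_t)] = 16.613 km/s.
Second burn Δv₂ = |v₂ − v_a| = 2.755 km/s.
Total Δv = Δv₁ + Δv₂ = 5.914 km/s.

Δv = 5910 m/s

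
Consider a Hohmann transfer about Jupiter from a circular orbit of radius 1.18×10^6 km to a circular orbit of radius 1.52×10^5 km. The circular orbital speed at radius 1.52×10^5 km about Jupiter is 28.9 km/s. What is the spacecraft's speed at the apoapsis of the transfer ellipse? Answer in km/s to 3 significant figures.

From the circular-orbit relation v² = μ/r at r = 1.52×10^5 km: μ = v²r = (28.9)² × 1.52×10^5 = 1.26952×10^8 km³/s².
Transfer-ellipse semi-major axis a_t = (r₁ + r₂)/2 = (1.180×10^6 + 1.520×10^5)/2 = 6.660×10^5 km.
The apoapsis of the transfer ellipse is at r = 1.180×10^6 km.
Vis-viva: v = √[μ(2/r − 1/a_t)] = √[1.26952×10^8 × (2/1.180×10^6 − 1/6.660×10^5)] = 4.955 km/s.

v = 4.96 km/s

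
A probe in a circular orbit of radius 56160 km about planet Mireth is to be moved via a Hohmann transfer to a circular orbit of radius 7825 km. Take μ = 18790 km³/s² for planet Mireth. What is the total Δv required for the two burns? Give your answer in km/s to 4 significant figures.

Δv = 0.7959 km/s

The Hohmann ellipse has a_t = (r₁ + r₂)/2 = 31992.5 km.
At r₁ the circular-orbit speed is v₁ = √(μ/r₁) = 0.57843 km/s.
On the transfer ellipse at r₁, vis-viva gives v_a = √[μ(2/r₁ − 1/a_t)] = 0.28607 km/s.
First burn Δv₁ = |v_a − v₁| = 0.2924 km/s.
Circular speed at r₂: v₂ = √(μ/r₂) = 1.5496 km/s.
Transfer-orbit speed at r₂: v_p = √[μ(2/r₂ − 1/a_t)] = 2.0531 km/s.
Second burn Δv₂ = |v₂ − v_p| = 0.5035 km/s.
Total Δv = Δv₁ + Δv₂ = 0.7959 km/s.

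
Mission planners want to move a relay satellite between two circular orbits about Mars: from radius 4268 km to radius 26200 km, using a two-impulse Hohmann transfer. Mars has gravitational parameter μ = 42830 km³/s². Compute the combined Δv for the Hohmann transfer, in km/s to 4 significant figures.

The Hohmann ellipse has a_t = (r₁ + r₂)/2 = 15234 km.
Circular speed at r₁: v₁ = √(μ/r₁) = √(42830/4268) = 3.16783 km/s.
Transfer-orbit speed at r₁ (vis-viva): v_p = √[μ(2/r₁ − 1/a_t)] = 4.15437 km/s.
First burn Δv₁ = |v_p − v₁| = 0.9865 km/s.
Circular speed at r₂: v₂ = √(μ/r₂) = 1.27857 km/s.
Transfer-orbit speed at r₂: v_a = √[μ(2/r₂ − 1/a_t)] = 0.676751 km/s.
Second burn Δv₂ = |v₂ − v_a| = 0.6018 km/s.
Δv = Δv₁ + Δv₂ = 0.9865 + 0.6018 = 1.588 km/s.

Δv = 1.588 km/s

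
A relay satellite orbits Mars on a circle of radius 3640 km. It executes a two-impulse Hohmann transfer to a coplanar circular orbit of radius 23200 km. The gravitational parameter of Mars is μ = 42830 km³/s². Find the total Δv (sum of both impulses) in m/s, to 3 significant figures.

Semi-major axis of the transfer orbit: a_t = (3640 + 23200)/2 = 13420 km.
At r₁ the circular-orbit speed is v₁ = √(μ/r₁) = 3.430 km/s.
Transfer-orbit speed at r₁ (v² = μ(2/r − 1/a)): v_p = √[μ(2/r₁ − 1/a_t)] = 4.510 km/s.
First burn Δv₁ = |v_p − v₁| = 1.080 km/s.
Circular speed at r₂: v₂ = √(μ/r₂) = 1.3587 km/s.
Transfer-orbit speed at r₂: v_a = √[μ(2/r₂ − 1/a_t)] = 0.70763 km/s.
Second burn Δv₂ = |v₂ − v_a| = 0.6511 km/s.
Total Δv = Δv₁ + Δv₂ = 1.731 km/s.

Δv = 1730 m/s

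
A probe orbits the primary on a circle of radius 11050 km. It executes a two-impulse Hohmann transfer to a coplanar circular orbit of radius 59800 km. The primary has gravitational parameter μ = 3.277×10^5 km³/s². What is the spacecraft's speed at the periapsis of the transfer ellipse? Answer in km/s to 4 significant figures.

The Hohmann ellipse has a_t = (r₁ + r₂)/2 = 35425 km.
At periapsis, r = 11050 km.
Applying v² = μ(2/r − 1/a_t): v = 7.075 km/s.

v = 7.075 km/s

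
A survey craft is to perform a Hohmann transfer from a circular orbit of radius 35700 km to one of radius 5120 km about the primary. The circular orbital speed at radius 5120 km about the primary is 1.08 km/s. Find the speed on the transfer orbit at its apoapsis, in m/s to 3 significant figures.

v = 205 m/s

From the circular-orbit relation v² = μ/r at r = 5120 km: μ = v²r = (1.08)² × 5120 = 5971.97 km³/s².
Transfer-ellipse semi-major axis a_t = (r₁ + r₂)/2 = (35700 + 5120)/2 = 20410 km.
At apoapsis, r = 35700 km.
From the vis-viva equation, v = √[μ(2/r − 1/a_t)] = 0.2049 km/s.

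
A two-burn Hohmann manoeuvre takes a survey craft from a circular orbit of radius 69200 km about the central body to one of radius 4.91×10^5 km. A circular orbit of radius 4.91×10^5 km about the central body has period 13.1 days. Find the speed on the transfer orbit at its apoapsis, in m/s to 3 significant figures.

From Kepler's third law T² = 4π²r³/μ at r = 4.91×10^5 km, T = 13.1 days = 13.1 × 86400 s = 1.13184×10^6 s: μ = 4π²r³/T² = 3.64783×10^6 km³/s².
Transfer-ellipse semi-major axis a_t = (r₁ + r₂)/2 = (69200 + 4.910×10^5)/2 = 2.801×10^5 km.
At apoapsis, r = 4.910×10^5 km.
From the vis-viva equation, v = √[μ(2/r − 1/a_t)] = 1.355 km/s.

v = 1350 m/s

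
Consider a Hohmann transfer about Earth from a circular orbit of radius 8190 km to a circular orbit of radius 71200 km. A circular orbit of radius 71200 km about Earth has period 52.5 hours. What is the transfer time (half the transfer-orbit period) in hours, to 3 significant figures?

t = 10.9 hours

From Kepler's third law T² = 4π²r³/μ at r = 71200 km, T = 52.5 hours = 52.5 × 3600 s = 1.890×10^5 s: μ = 4π²r³/T² = 3.98911×10^5 km³/s².
The Hohmann ellipse has a_t = (r₁ + r₂)/2 = 39695 km.
By Kepler's third law the transfer-orbit period is T = 2π√(a_t³/μ), so t = T/2 = 39340 s.
Converting: 39340 s ÷ 3600 s/hour = 10.9 hours.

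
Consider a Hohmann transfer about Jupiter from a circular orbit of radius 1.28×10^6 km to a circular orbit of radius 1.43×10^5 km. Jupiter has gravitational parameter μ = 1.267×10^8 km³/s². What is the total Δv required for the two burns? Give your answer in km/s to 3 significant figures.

The Hohmann ellipse has a_t = (r₁ + r₂)/2 = 7.115×10^5 km.
At r₁ the circular-orbit speed is v₁ = √(μ/r₁) = 9.949 km/s.
On the transfer ellipse at r₁, vis-viva gives v_a = √[μ(2/r₁ − 1/a_t)] = 4.460 km/s.
First burn Δv₁ = |v_a − v₁| = 5.489 km/s.
Circular speed at r₂: v₂ = √(μ/r₂) = 29.766 km/s.
Transfer-orbit speed at r₂: v_p = √[μ(2/r₂ − 1/a_t)] = 39.924 km/s.
Second burn Δv₂ = |v₂ − v_p| = 10.16 km/s.
Δv = Δv₁ + Δv₂ = 5.489 + 10.16 = 15.65 km/s.

Δv = 15.6 km/s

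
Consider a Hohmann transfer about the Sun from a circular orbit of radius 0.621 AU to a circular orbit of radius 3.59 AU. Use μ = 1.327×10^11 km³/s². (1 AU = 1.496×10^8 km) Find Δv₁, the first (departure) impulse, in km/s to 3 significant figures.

In km: r₁ = 0.621 × 1.496×10^8 = 9.29016×10^7 km; r₂ = 3.59 × 1.496×10^8 = 5.37064×10^8 km.
Semi-major axis of the transfer orbit: a_t = (9.29016×10^7 + 5.37064×10^8)/2 = 3.149828×10^8 km.
Circular speed at r = 9.29016×10^7 km: v_c = √(μ/r) = 37.79 km/s.
Vis-viva on the transfer ellipse at r = 9.29016×10^7 km gives v_t = √[μ(2/r − 1/a_t)] = 49.35 km/s.
Δv₁ = |v_t − v_c| = |49.35 − 37.79| = 11.56 km/s.

Δv₁ = 11.6 km/s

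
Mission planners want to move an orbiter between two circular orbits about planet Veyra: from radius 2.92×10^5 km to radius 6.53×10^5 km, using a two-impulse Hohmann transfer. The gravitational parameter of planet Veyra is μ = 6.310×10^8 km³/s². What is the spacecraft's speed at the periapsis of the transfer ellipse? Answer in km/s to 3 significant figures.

v = 54.6 km/s

The Hohmann ellipse has a_t = (r₁ + r₂)/2 = 4.725×10^5 km.
At periapsis, r = 2.920×10^5 km.
Vis-viva: v = √[μ(2/r − 1/a_t)] = √[6.310×10^8 × (2/2.920×10^5 − 1/4.725×10^5)] = 54.65 km/s.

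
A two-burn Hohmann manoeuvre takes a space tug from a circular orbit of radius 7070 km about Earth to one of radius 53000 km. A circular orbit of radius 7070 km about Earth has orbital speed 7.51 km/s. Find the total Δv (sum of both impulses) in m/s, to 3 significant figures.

From the circular-orbit relation v² = μ/r at r = 7070 km: μ = v²r = (7.51)² × 7070 = 3.98749×10^5 km³/s².
The Hohmann ellipse has a_t = (r₁ + r₂)/2 = 30035 km.
Circular speed at r₁: v₁ = √(μ/r₁) = √(3.98749×10^5/7070) = 7.510 km/s.
Transfer-orbit speed at r₁ (v² = μ(2/r − 1/a)): v_p = √[μ(2/r₁ − 1/a_t)] = 9.976 km/s.
First burn Δv₁ = |v_p − v₁| = 2.466 km/s.
Circular speed at r₂: v₂ = √(μ/r₂) = 2.743 km/s.
Transfer-orbit speed at r₂: v_a = √[μ(2/r₂ − 1/a_t)] = 1.331 km/s.
Second burn Δv₂ = |v₂ − v_a| = 1.412 km/s.
Total Δv = Δv₁ + Δv₂ = 3.878 km/s.

Δv = 3880 m/s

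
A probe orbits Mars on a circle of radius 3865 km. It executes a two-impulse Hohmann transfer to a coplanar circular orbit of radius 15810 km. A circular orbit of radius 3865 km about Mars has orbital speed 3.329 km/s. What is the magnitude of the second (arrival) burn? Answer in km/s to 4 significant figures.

From the circular-orbit relation v² = μ/r at r = 3865 km: μ = v²r = (3.329)² × 3865 = 42832.9 km³/s².
Semi-major axis of the transfer orbit: a_t = (3865 + 15810)/2 = 9837.5 km.
On the circular orbit at r = 15810 km, v_c = √(μ/r) = 1.6460 km/s.
Vis-viva on the transfer ellipse at r = 15810 km gives v_t = √[μ(2/r − 1/a_t)] = 1.0317 km/s.
Δv₂ = |v_t − v_c| = |1.0317 − 1.6460| = 0.6143 km/s.

Δv₂ = 0.6143 km/s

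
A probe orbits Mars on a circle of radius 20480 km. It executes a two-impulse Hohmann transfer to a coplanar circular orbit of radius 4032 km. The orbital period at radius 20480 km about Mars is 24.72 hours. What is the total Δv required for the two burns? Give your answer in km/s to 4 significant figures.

From Kepler's third law T² = 4π²r³/μ at r = 20480 km, T = 24.72 hours = 24.72 × 3600 s = 88992 s: μ = 4π²r³/T² = 42820.1 km³/s².
Semi-major axis of the transfer orbit: a_t = (20480 + 4032)/2 = 12256 km.
At r₁ the circular-orbit speed is v₁ = √(μ/r₁) = 1.446 km/s.
On the transfer ellipse at r₁, vis-viva gives v_a = √[μ(2/r₁ − 1/a_t)] = 0.8294 km/s.
First burn Δv₁ = |v_a − v₁| = 0.6166 km/s.
At r₂, v₂ = √(μ/r₂) = 3.2588 km/s.
Transfer-orbit speed at r₂: v_p = √[μ(2/r₂ − 1/a_t)] = 4.2126 km/s.
Second burn Δv₂ = |v₂ − v_p| = 0.9538 km/s.
Total Δv = Δv₁ + Δv₂ = 1.570 km/s.

Δv = 1.570 km/s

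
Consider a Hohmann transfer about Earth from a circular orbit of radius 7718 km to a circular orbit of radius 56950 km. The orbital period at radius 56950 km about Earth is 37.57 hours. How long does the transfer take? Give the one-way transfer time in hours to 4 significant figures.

From Kepler's third law T² = 4π²r³/μ at r = 56950 km, T = 37.57 hours = 37.57 × 3600 s = 1.35252×10^5 s: μ = 4π²r³/T² = 3.98615×10^5 km³/s².
Transfer-ellipse semi-major axis a_t = (r₁ + r₂)/2 = (7718 + 56950)/2 = 32334 km.
By Kepler's third law the transfer-orbit period is T = 2π√(a_t³/μ), so t = T/2 = 28930 s.
Converting: 28930 s ÷ 3600 s/hour = 8.036 hours.

t = 8.036 hours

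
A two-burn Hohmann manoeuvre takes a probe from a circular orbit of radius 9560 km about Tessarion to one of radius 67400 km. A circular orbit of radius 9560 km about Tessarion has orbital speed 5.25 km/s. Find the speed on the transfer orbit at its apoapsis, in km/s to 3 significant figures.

v = 0.986 km/s

From the circular-orbit relation v² = μ/r at r = 9560 km: μ = v²r = (5.25)² × 9560 = 2.63498×10^5 km³/s².
The Hohmann ellipse has a_t = (r₁ + r₂)/2 = 38480 km.
The apoapsis of the transfer ellipse is at r = 67400 km.
Applying v² = μ(2/r − 1/a_t): v = 0.9855 km/s.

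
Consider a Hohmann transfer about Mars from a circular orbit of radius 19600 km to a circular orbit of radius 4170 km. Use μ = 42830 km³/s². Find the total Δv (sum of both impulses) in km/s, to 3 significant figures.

Δv = 1.51 km/s

The Hohmann ellipse has a_t = (r₁ + r₂)/2 = 11885 km.
Circular speed at r₁: v₁ = √(μ/r₁) = √(42830/19600) = 1.4782 km/s.
Transfer-orbit speed at r₁ (vis-viva): v_a = √[μ(2/r₁ − 1/a_t)] = 0.87562 km/s.
First burn Δv₁ = |v_a − v₁| = 0.6026 km/s.
At r₂, v₂ = √(μ/r₂) = 3.2048 km/s.
Transfer-orbit speed at r₂: v_p = √[μ(2/r₂ − 1/a_t)] = 4.1156 km/s.
Second burn Δv₂ = |v₂ − v_p| = 0.9108 km/s.
Δv = Δv₁ + Δv₂ = 0.6026 + 0.9108 = 1.513 km/s.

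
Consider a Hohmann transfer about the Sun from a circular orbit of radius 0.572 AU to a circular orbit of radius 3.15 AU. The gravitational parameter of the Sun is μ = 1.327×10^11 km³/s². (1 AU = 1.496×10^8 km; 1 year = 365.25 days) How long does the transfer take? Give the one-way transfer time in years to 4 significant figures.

t = 1.269 years

In km: r₁ = 0.572 × 1.496×10^8 = 8.55712×10^7 km; r₂ = 3.15 × 1.496×10^8 = 4.7124×10^8 km.
Transfer-ellipse semi-major axis a_t = (r₁ + r₂)/2 = (8.55712×10^7 + 4.7124×10^8)/2 = 2.784056×10^8 km.
By Kepler's third law the transfer-orbit period is T = 2π√(a_t³/μ), so t = T/2 = 4.006×10^7 s.
Converting: 4.006×10^7 s ÷ 3.15576×10^7 s/year (365.25 × 86400) = 1.269 years.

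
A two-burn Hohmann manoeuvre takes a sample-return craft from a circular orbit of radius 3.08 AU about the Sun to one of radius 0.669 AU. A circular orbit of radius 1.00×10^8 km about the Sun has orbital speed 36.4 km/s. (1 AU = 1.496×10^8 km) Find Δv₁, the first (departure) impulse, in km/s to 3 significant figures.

From the circular-orbit relation v² = μ/r at r = 1.00×10^8 km: μ = v²r = (36.4)² × 1.00×10^8 = 1.32496×10^11 km³/s².
In km: r₁ = 3.08 × 1.496×10^8 = 4.60768×10^8 km; r₂ = 0.669 × 1.496×10^8 = 1.000824×10^8 km.
Transfer-ellipse semi-major axis a_t = (r₁ + r₂)/2 = (4.60768×10^8 + 1.000824×10^8)/2 = 2.804252×10^8 km.
Circular speed at r = 4.60768×10^8 km: v_c = √(μ/r) = 16.957 km/s.
Transfer-orbit speed at the same r (vis-viva, a = a_t): v_t = √[μ(2/r − 1/a_t)] = 10.130 km/s.
Δv₁ = |v_t − v_c| = |10.130 − 16.957| = 6.827 km/s.

Δv₁ = 6.83 km/s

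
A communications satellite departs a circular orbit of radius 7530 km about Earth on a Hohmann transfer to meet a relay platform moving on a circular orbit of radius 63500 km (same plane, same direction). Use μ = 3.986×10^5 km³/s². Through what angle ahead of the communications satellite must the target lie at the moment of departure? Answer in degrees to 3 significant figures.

φ = 105°

Transfer-ellipse semi-major axis a_t = (r₁ + r₂)/2 = (7530 + 63500)/2 = 35515 km.
The half-period of the transfer ellipse is t = π√(a_t³/μ) = 33300 s.
Target angular speed ω₂ = √(μ/r₂³) = 3.946×10^-5 rad/s.
Angle swept by the target during transfer: ω₂·t = 1.314 rad = 75.29°.
Arrival is 180° from departure on the ellipse, so φ = 180° − 75.29° = 105°.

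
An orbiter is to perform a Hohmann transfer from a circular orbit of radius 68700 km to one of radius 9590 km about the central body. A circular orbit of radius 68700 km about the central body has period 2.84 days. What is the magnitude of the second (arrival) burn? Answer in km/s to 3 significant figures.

From Kepler's third law T² = 4π²r³/μ at r = 68700 km, T = 2.84 days = 2.84 × 86400 s = 2.45376×10^5 s: μ = 4π²r³/T² = 2.12601×10^5 km³/s².
Semi-major axis of the transfer orbit: a_t = (68700 + 9590)/2 = 39145 km.
Circular speed at r = 9590 km: v_c = √(μ/r) = 4.7084 km/s.
Transfer-orbit speed at the same r (vis-viva, a = a_t): v_t = √[μ(2/r − 1/a_t)] = 6.2375 km/s.
Δv₂ = |v_t − v_c| = |6.2375 − 4.7084| = 1.529 km/s.

Δv₂ = 1.53 km/s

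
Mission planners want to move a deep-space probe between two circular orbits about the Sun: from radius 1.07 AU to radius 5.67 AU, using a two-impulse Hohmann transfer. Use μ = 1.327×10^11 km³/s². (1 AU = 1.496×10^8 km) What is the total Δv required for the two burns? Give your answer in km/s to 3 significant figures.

In km: r₁ = 1.07 × 1.496×10^8 = 1.60072×10^8 km; r₂ = 5.67 × 1.496×10^8 = 8.48232×10^8 km.
Transfer-ellipse semi-major axis a_t = (r₁ + r₂)/2 = (1.60072×10^8 + 8.48232×10^8)/2 = 5.04152×10^8 km.
Circular speed at r₁: v₁ = √(μ/r₁) = √(1.327×10^11/1.60072×10^8) = 28.79239 km/s.
On the transfer ellipse at r₁, v² = μ(2/r − 1/a) gives v_p = √[μ(2/r₁ − 1/a_t)] = 37.34688 km/s.
First burn Δv₁ = |v_p − v₁| = 8.554 km/s.
Circular speed at r₂: v₂ = √(μ/r₂) = 12.508 km/s.
Transfer-orbit speed at r₂: v_a = √[μ(2/r₂ − 1/a_t)] = 7.0478 km/s.
Second burn Δv₂ = |v₂ − v_a| = 5.460 km/s.
Total Δv = Δv₁ + Δv₂ = 14.01 km/s.

Δv = 14.0 km/s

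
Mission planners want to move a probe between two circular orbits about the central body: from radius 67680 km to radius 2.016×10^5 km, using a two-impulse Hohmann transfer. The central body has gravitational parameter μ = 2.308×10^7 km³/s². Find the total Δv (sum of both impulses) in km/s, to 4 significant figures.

Δv = 7.244 km/s

Semi-major axis of the transfer orbit: a_t = (67680 + 2.016×10^5)/2 = 1.3464×10^5 km.
At r₁ the circular-orbit speed is v₁ = √(μ/r₁) = 18.47 km/s.
On the transfer ellipse at r₁, vis-viva equation gives v_p = √[μ(2/r₁ − 1/a_t)] = 22.60 km/s.
First burn Δv₁ = |v_p − v₁| = 4.130 km/s.
At r₂, v₂ = √(μ/r₂) = 10.70 km/s.
Transfer-orbit speed at r₂: v_a = √[μ(2/r₂ − 1/a_t)] = 7.586 km/s.
Second burn Δv₂ = |v₂ − v_a| = 3.114 km/s.
Total Δv = Δv₁ + Δv₂ = 7.244 km/s.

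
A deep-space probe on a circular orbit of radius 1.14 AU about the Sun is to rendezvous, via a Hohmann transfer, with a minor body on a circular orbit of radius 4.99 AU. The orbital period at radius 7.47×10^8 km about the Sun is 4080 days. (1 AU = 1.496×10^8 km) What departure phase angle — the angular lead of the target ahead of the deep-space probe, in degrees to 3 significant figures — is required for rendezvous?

From Kepler's third law T² = 4π²r³/μ at r = 7.47×10^8 km, T = 4080 days = 4080 × 86400 s = 3.52512×10^8 s: μ = 4π²r³/T² = 1.32426×10^11 km³/s².
In km: r₁ = 1.14 × 1.496×10^8 = 1.70544×10^8 km; r₂ = 4.99 × 1.496×10^8 = 7.46504×10^8 km.
Semi-major axis of the transfer orbit: a_t = (1.70544×10^8 + 7.46504×10^8)/2 = 4.58524×10^8 km.
The half-period of the transfer ellipse is t = π√(a_t³/μ) = 8.47630×10^7 s.
The target's mean motion on its circular orbit is ω₂ = √(μ/r₂³) = 1.78418×10^-8 rad/s.
Angle swept by the target during transfer: ω₂·t = 1.512324 rad = 86.6498°.
The deep-space probe traverses 180° on the transfer ellipse, so the target must lead by 180° − 86.6498° = 93.4°.

φ = 93.4°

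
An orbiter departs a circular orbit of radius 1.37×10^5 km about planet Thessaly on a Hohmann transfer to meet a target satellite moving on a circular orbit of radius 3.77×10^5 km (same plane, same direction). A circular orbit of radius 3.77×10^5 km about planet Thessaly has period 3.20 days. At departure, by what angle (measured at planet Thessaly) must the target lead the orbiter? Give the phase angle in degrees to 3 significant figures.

From Kepler's third law T² = 4π²r³/μ at r = 3.77×10^5 km, T = 3.20 days = 3.20 × 86400 s = 2.7648×10^5 s: μ = 4π²r³/T² = 2.76730×10^7 km³/s².
Transfer-ellipse semi-major axis a_t = (r₁ + r₂)/2 = (1.370×10^5 + 3.770×10^5)/2 = 2.570×10^5 km.
The half-period of the transfer ellipse is t = π√(a_t³/μ) = 77807 s.
The target's mean motion on its circular orbit is ω₂ = √(μ/r₂³) = 2.2726×10^-5 rad/s.
Angle swept by the target during transfer: ω₂·t = 1.768 rad = 101.3°.
The orbiter traverses 180° on the transfer ellipse, so the target must lead by 180° − 101.3° = 78.7°.

φ = 78.7°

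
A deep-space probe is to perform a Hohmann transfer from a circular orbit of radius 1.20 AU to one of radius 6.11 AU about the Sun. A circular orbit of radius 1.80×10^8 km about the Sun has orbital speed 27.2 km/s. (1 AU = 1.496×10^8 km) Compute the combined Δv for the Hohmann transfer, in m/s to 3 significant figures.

From the circular-orbit relation v² = μ/r at r = 1.80×10^8 km: μ = v²r = (27.2)² × 1.80×10^8 = 1.33171×10^11 km³/s².
In km: r₁ = 1.20 × 1.496×10^8 = 1.7952×10^8 km; r₂ = 6.11 × 1.496×10^8 = 9.14056×10^8 km.
Semi-major axis of the transfer orbit: a_t = (1.7952×10^8 + 9.14056×10^8)/2 = 5.46788×10^8 km.
At r₁ the circular-orbit speed is v₁ = √(μ/r₁) = 27.23634 km/s.
On the transfer ellipse at r₁, vis-viva gives v_p = √[μ(2/r₁ − 1/a_t)] = 35.21483 km/s.
First burn Δv₁ = |v_p − v₁| = 7.978 km/s.
Circular speed at r₂: v₂ = √(μ/r₂) = 12.07 km/s.
Transfer-orbit speed at r₂: v_a = √[μ(2/r₂ − 1/a_t)] = 6.916 km/s.
Second burn Δv₂ = |v₂ − v_a| = 5.154 km/s.
Δv = Δv₁ + Δv₂ = 7.978 + 5.154 = 13.13 km/s.

Δv = 13100 m/s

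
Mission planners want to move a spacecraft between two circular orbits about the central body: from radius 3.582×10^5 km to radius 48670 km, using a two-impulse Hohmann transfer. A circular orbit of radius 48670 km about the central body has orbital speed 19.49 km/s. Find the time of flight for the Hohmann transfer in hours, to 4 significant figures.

From the circular-orbit relation v² = μ/r at r = 48670 km: μ = v²r = (19.49)² × 48670 = 1.84878×10^7 km³/s².
Transfer-ellipse semi-major axis a_t = (r₁ + r₂)/2 = (3.582×10^5 + 48670)/2 = 2.03435×10^5 km.
By Kepler's third law the transfer-orbit period is T = 2π√(a_t³/μ), so t = T/2 = 67040 s.
Converting: 67040 s ÷ 3600 s/hour = 18.62 hours.

t = 18.62 hours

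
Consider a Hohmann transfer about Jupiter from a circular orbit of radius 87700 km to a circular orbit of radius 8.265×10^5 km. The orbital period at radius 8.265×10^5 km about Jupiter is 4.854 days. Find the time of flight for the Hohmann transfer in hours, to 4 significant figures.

t = 23.96 hours

From Kepler's third law T² = 4π²r³/μ at r = 8.265×10^5 km, T = 4.854 days = 4.854 × 86400 s = 4.193856×10^5 s: μ = 4π²r³/T² = 1.26725×10^8 km³/s².
Transfer-ellipse semi-major axis a_t = (r₁ + r₂)/2 = (87700 + 8.265×10^5)/2 = 4.571×10^5 km.
Transfer time t = π√(a_t³/μ) = π√((4.571×10^5)³ / 1.26725×10^8) = 86250 s.
Converting: 86250 s ÷ 3600 s/hour = 23.96 hours.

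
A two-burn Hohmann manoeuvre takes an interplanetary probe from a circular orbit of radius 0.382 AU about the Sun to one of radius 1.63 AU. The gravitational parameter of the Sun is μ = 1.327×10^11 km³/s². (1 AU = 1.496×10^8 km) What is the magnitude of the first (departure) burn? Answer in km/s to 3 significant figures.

In km: r₁ = 0.382 × 1.496×10^8 = 5.71472×10^7 km; r₂ = 1.63 × 1.496×10^8 = 2.43848×10^8 km.
The Hohmann ellipse has a_t = (r₁ + r₂)/2 = 1.504976×10^8 km.
On the circular orbit at r = 5.71472×10^7 km, v_c = √(μ/r) = 48.19 km/s.
Vis-viva on the transfer ellipse at r = 5.71472×10^7 km gives v_t = √[μ(2/r − 1/a_t)] = 61.34 km/s.
Δv₁ = |v_t − v_c| = |61.34 − 48.19| = 13.15 km/s.

Δv₁ = 13.2 km/s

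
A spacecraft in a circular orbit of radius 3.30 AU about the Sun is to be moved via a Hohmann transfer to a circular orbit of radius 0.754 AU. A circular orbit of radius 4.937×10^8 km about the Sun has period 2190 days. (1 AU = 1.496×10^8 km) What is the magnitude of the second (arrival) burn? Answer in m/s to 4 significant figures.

Δv₂ = 9464 m/s

From Kepler's third law T² = 4π²r³/μ at r = 4.937×10^8 km, T = 2190 days = 2190 × 86400 s = 1.89216×10^8 s: μ = 4π²r³/T² = 1.32689×10^11 km³/s².
In km: r₁ = 3.30 × 1.496×10^8 = 4.9368×10^8 km; r₂ = 0.754 × 1.496×10^8 = 1.127984×10^8 km.
Semi-major axis of the transfer orbit: a_t = (4.9368×10^8 + 1.127984×10^8)/2 = 3.032392×10^8 km.
Circular speed at r = 1.127984×10^8 km: v_c = √(μ/r) = 34.298 km/s.
Vis-viva on the transfer ellipse at r = 1.127984×10^8 km gives v_t = √[μ(2/r − 1/a_t)] = 43.762 km/s.
Δv₂ = |v_t − v_c| = |43.762 − 34.298| = 9.464 km/s.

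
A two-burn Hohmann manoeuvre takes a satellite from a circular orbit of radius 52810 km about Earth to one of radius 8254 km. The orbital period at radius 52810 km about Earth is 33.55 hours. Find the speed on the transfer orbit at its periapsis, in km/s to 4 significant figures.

v = 9.139 km/s

From Kepler's third law T² = 4π²r³/μ at r = 52810 km, T = 33.55 hours = 33.55 × 3600 s = 1.2078×10^5 s: μ = 4π²r³/T² = 3.98582×10^5 km³/s².
Semi-major axis of the transfer orbit: a_t = (52810 + 8254)/2 = 30532 km.
The periapsis of the transfer ellipse is at r = 8254 km.
Vis-viva: v = √[μ(2/r − 1/a_t)] = √[3.98582×10^5 × (2/8254 − 1/30532)] = 9.139 km/s.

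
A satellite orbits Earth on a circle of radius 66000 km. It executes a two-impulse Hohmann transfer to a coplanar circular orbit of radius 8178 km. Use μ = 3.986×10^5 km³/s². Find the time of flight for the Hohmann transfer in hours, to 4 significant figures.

t = 9.873 hours

Transfer-ellipse semi-major axis a_t = (r₁ + r₂)/2 = (66000 + 8178)/2 = 37089 km.
Transfer time t = π√(a_t³/μ) = π√((37089)³ / 3.986×10^5) = 35543 s.
Converting: 35543 s ÷ 3600 s/hour = 9.873 hours.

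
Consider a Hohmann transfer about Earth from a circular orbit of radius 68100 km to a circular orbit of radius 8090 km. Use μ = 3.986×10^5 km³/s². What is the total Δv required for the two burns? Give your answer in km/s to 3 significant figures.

The Hohmann ellipse has a_t = (r₁ + r₂)/2 = 38095 km.
Circular speed at r₁: v₁ = √(μ/r₁) = √(3.986×10^5/68100) = 2.419 km/s.
On the transfer ellipse at r₁, vis-viva gives v_a = √[μ(2/r₁ − 1/a_t)] = 1.115 km/s.
First burn Δv₁ = |v_a − v₁| = 1.304 km/s.
Circular speed at r₂: v₂ = √(μ/r₂) = 7.019 km/s.
Transfer-orbit speed at r₂: v_p = √[μ(2/r₂ − 1/a_t)] = 9.385 km/s.
Second burn Δv₂ = |v₂ − v_p| = 2.366 km/s.
Δv = Δv₁ + Δv₂ = 1.304 + 2.366 = 3.670 km/s.

Δv = 3.67 km/s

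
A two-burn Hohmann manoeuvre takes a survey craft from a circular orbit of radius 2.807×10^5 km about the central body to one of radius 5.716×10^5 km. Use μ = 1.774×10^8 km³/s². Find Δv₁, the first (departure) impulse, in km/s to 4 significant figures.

Semi-major axis of the transfer orbit: a_t = (2.807×10^5 + 5.716×10^5)/2 = 4.2615×10^5 km.
On the circular orbit at r = 2.807×10^5 km, v_c = √(μ/r) = 25.139 km/s.
Vis-viva on the transfer ellipse at r = 2.807×10^5 km gives v_t = √[μ(2/r − 1/a_t)] = 29.115 km/s.
Δv₁ = |v_t − v_c| = |29.115 − 25.139| = 3.976 km/s.

Δv₁ = 3.976 km/s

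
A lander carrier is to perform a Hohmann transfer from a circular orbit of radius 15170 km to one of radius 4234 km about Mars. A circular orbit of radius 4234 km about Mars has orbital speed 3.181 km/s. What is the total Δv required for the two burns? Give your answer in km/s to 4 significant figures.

Δv = 1.367 km/s

From the circular-orbit relation v² = μ/r at r = 4234 km: μ = v²r = (3.181)² × 4234 = 42842.8 km³/s².
The Hohmann ellipse has a_t = (r₁ + r₂)/2 = 9702 km.
Circular speed at r₁: v₁ = √(μ/r₁) = √(42842.8/15170) = 1.68053 km/s.
Transfer-orbit speed at r₁ (v² = μ(2/r − 1/a)): v_a = √[μ(2/r₁ − 1/a_t)] = 1.11017 km/s.
First burn Δv₁ = |v_a − v₁| = 0.5704 km/s.
At r₂, v₂ = √(μ/r₂) = 3.1810 km/s.
Transfer-orbit speed at r₂: v_p = √[μ(2/r₂ − 1/a_t)] = 3.9776 km/s.
Second burn Δv₂ = |v₂ − v_p| = 0.7966 km/s.
Δv = Δv₁ + Δv₂ = 0.5704 + 0.7966 = 1.367 km/s.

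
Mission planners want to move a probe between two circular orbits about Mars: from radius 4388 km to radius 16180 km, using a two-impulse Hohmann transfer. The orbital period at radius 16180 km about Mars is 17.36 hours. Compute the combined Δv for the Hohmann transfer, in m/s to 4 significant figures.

From Kepler's third law T² = 4π²r³/μ at r = 16180 km, T = 17.36 hours = 17.36 × 3600 s = 62496 s: μ = 4π²r³/T² = 42814.5 km³/s².
The Hohmann ellipse has a_t = (r₁ + r₂)/2 = 10284 km.
Circular speed at r₁: v₁ = √(μ/r₁) = √(42814.5/4388) = 3.1236482 km/s.
Transfer-orbit speed at r₁ (vis-viva): v_p = √[μ(2/r₁ − 1/a_t)] = 3.9180533 km/s.
First burn Δv₁ = |v_p − v₁| = 0.79441 km/s.
Circular speed at r₂: v₂ = √(μ/r₂) = 1.626695 km/s.
Transfer-orbit speed at r₂: v_a = √[μ(2/r₂ − 1/a_t)] = 1.062572 km/s.
Second burn Δv₂ = |v₂ − v_a| = 0.56412 km/s.
Δv = Δv₁ + Δv₂ = 0.79441 + 0.56412 = 1.359 km/s.

Δv = 1359 m/s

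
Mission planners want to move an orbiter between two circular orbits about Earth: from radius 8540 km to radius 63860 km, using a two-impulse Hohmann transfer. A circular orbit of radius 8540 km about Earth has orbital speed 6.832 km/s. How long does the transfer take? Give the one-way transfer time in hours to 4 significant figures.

From the circular-orbit relation v² = μ/r at r = 8540 km: μ = v²r = (6.832)² × 8540 = 3.98615×10^5 km³/s².
Transfer-ellipse semi-major axis a_t = (r₁ + r₂)/2 = (8540 + 63860)/2 = 36200 km.
By Kepler's third law the transfer-orbit period is T = 2π√(a_t³/μ), so t = T/2 = 34272 s.
Converting: 34272 s ÷ 3600 s/hour = 9.520 hours.

t = 9.520 hours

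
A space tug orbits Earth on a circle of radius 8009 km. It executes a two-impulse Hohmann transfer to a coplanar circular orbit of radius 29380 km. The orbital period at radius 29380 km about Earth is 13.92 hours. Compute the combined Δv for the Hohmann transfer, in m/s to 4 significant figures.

From Kepler's third law T² = 4π²r³/μ at r = 29380 km, T = 13.92 hours = 13.92 × 3600 s = 50112 s: μ = 4π²r³/T² = 3.98687×10^5 km³/s².
Semi-major axis of the transfer orbit: a_t = (8009 + 29380)/2 = 18694.5 km.
At r₁ the circular-orbit speed is v₁ = √(μ/r₁) = 7.05548 km/s.
Transfer-orbit speed at r₁ (vis-viva): v_p = √[μ(2/r₁ − 1/a_t)] = 8.84496 km/s.
First burn Δv₁ = |v_p − v₁| = 1.789 km/s.
At r₂, v₂ = √(μ/r₂) = 3.684 km/s.
Transfer-orbit speed at r₂: v_a = √[μ(2/r₂ − 1/a_t)] = 2.411 km/s.
Second burn Δv₂ = |v₂ − v_a| = 1.273 km/s.
Total Δv = Δv₁ + Δv₂ = 3.062 km/s.

Δv = 3062 m/s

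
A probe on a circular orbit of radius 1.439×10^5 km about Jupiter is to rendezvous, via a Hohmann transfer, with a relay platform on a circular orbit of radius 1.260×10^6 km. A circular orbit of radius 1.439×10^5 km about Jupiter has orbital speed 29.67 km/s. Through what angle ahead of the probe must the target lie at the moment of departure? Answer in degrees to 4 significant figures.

From the circular-orbit relation v² = μ/r at r = 1.439×10^5 km: μ = v²r = (29.67)² × 1.439×10^5 = 1.26676×10^8 km³/s².
Transfer-ellipse semi-major axis a_t = (r₁ + r₂)/2 = (1.439×10^5 + 1.260×10^6)/2 = 7.0195×10^5 km.
The half-period of the transfer ellipse is t = π√(a_t³/μ) = 1.64158×10^5 s.
The target's mean motion on its circular orbit is ω₂ = √(μ/r₂³) = 7.95778×10^-6 rad/s.
Angle swept by the target during transfer: ω₂·t = 1.30633 rad = 74.847°.
Arrival is 180° from departure on the ellipse, so φ = 180° − 74.847° = 105.2°.

φ = 105.2°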